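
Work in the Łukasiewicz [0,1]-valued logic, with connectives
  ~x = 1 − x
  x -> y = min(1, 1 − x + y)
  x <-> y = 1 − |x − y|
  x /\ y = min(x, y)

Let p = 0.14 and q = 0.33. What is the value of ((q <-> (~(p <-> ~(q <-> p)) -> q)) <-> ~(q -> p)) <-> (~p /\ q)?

0.47

q <-> p = 1 − |0.33 − 0.14| = 1 − 0.19 = 0.81
~(q <-> p) = 1 − 0.81 = 0.19
p <-> ~(q <-> p) = 1 − |0.14 − 0.19| = 1 − 0.05 = 0.95
~(p <-> ~(q <-> p)) = 1 − 0.95 = 0.05
~(p <-> ~(q <-> p)) -> q = min(1, 1 − 0.05 + 0.33) = min(1, 1.28) = 1.00
q <-> (~(p <-> ~(q <-> p)) -> q) = 1 − |0.33 − 1.00| = 1 − 0.67 = 0.33
q -> p = min(1, 1 − 0.33 + 0.14) = min(1, 0.81) = 0.81
~(q -> p) = 1 − 0.81 = 0.19
(q <-> (~(p <-> ~(q <-> p)) -> q)) <-> ~(q -> p) = 1 − |0.33 − 0.19| = 1 − 0.14 = 0.86
~p = 1 − 0.14 = 0.86
~p /\ q = min(0.86, 0.33) = 0.33
((q <-> (~(p <-> ~(q <-> p)) -> q)) <-> ~(q -> p)) <-> (~p /\ q) = 1 − |0.86 − 0.33| = 1 − 0.53 = 0.47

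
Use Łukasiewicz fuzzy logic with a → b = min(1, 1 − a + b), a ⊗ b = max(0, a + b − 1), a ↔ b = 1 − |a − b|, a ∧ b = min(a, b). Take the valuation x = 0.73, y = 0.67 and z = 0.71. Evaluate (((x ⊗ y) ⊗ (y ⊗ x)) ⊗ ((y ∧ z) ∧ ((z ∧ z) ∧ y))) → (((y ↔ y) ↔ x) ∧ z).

1.00

x ⊗ y = max(0, 0.73 + 0.67 − 1) = max(0, 0.40) = 0.40
y ⊗ x = max(0, 0.67 + 0.73 − 1) = max(0, 0.40) = 0.40
(x ⊗ y) ⊗ (y ⊗ x) = max(0, 0.40 + 0.40 − 1) = max(0, -0.20) = 0.00
y ∧ z = min(0.67, 0.71) = 0.67
z ∧ z = min(0.71, 0.71) = 0.71
(z ∧ z) ∧ y = min(0.71, 0.67) = 0.67
(y ∧ z) ∧ ((z ∧ z) ∧ y) = min(0.67, 0.67) = 0.67
((x ⊗ y) ⊗ (y ⊗ x)) ⊗ ((y ∧ z) ∧ ((z ∧ z) ∧ y)) = max(0, 0.00 + 0.67 − 1) = max(0, -0.33) = 0.00
y ↔ y = 1 − |0.67 − 0.67| = 1 − 0.00 = 1.00
(y ↔ y) ↔ x = 1 − |1.00 − 0.73| = 1 − 0.27 = 0.73
((y ↔ y) ↔ x) ∧ z = min(0.73, 0.71) = 0.71
(((x ⊗ y) ⊗ (y ⊗ x)) ⊗ ((y ∧ z) ∧ ((z ∧ z) ∧ y))) → (((y ↔ y) ↔ x) ∧ z) = min(1, 1 − 0.00 + 0.71) = min(1, 1.71) = 1.00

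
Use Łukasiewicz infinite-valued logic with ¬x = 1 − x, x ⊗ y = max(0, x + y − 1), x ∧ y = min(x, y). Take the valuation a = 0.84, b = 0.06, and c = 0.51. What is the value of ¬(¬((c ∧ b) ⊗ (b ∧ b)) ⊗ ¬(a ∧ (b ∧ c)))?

c ∧ b = min(0.51, 0.06) = 0.06
b ∧ b = min(0.06, 0.06) = 0.06
(c ∧ b) ⊗ (b ∧ b) = max(0, 0.06 + 0.06 − 1) = max(0, -0.88) = 0.00
¬((c ∧ b) ⊗ (b ∧ b)) = 1 − 0.00 = 1.00
b ∧ c = min(0.06, 0.51) = 0.06
a ∧ (b ∧ c) = min(0.84, 0.06) = 0.06
¬(a ∧ (b ∧ c)) = 1 − 0.06 = 0.94
¬((c ∧ b) ⊗ (b ∧ b)) ⊗ ¬(a ∧ (b ∧ c)) = max(0, 1.00 + 0.94 − 1) = max(0, 0.94) = 0.94
¬(¬((c ∧ b) ⊗ (b ∧ b)) ⊗ ¬(a ∧ (b ∧ c))) = 1 − 0.94 = 0.06

0.06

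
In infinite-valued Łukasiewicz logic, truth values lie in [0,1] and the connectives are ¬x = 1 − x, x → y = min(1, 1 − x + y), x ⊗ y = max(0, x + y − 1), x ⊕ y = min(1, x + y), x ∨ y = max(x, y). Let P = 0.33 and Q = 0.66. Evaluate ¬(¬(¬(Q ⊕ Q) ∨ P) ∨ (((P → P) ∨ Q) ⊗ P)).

Q ⊕ Q = min(1, 0.66 + 0.66) = min(1, 1.32) = 1.00
¬(Q ⊕ Q) = 1 − 1.00 = 0.00
¬(Q ⊕ Q) ∨ P = max(0.00, 0.33) = 0.33
¬(¬(Q ⊕ Q) ∨ P) = 1 − 0.33 = 0.67
P → P = min(1, 1 − 0.33 + 0.33) = min(1, 1.00) = 1.00
(P → P) ∨ Q = max(1.00, 0.66) = 1.00
((P → P) ∨ Q) ⊗ P = max(0, 1.00 + 0.33 − 1) = max(0, 0.33) = 0.33
¬(¬(Q ⊕ Q) ∨ P) ∨ (((P → P) ∨ Q) ⊗ P) = max(0.67, 0.33) = 0.67
¬(¬(¬(Q ⊕ Q) ∨ P) ∨ (((P → P) ∨ Q) ⊗ P)) = 1 − 0.67 = 0.33

0.33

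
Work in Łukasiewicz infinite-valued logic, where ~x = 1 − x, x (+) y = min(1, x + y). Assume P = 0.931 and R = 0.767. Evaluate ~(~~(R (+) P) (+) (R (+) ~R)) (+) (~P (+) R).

0.836

R (+) P = min(1, 0.767 + 0.931) = min(1, 1.698) = 1.000
~(R (+) P) = 1 − 1.000 = 0.000
~~(R (+) P) = 1 − 0.000 = 1.000
~R = 1 − 0.767 = 0.233
R (+) ~R = min(1, 0.767 + 0.233) = min(1, 1.000) = 1.000
~~(R (+) P) (+) (R (+) ~R) = min(1, 1.000 + 1.000) = min(1, 2.000) = 1.000
~(~~(R (+) P) (+) (R (+) ~R)) = 1 − 1.000 = 0.000
~P = 1 − 0.931 = 0.069
~P (+) R = min(1, 0.069 + 0.767) = min(1, 0.836) = 0.836
~(~~(R (+) P) (+) (R (+) ~R)) (+) (~P (+) R) = min(1, 0.000 + 0.836) = min(1, 0.836) = 0.836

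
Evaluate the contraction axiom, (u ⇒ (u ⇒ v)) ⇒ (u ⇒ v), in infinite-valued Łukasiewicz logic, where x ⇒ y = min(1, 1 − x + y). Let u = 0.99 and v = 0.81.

u ⇒ v = min(1, 1 − 0.99 + 0.81) = min(1, 0.82) = 0.82
u ⇒ (u ⇒ v) = min(1, 1 − 0.99 + 0.82) = min(1, 0.83) = 0.83
(u ⇒ (u ⇒ v)) ⇒ (u ⇒ v) = min(1, 1 − 0.83 + 0.82) = min(1, 0.99) = 0.99
(The value 0.99 < 1 shows this instance is not satisfied; fails in Ł∞ (the t-norm is not idempotent).)

0.99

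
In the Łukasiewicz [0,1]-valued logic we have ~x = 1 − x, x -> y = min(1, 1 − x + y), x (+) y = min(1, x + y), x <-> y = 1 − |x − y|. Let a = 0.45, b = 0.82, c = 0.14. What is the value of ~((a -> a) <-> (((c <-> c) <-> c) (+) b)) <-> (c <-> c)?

0.04

a -> a = min(1, 1 − 0.45 + 0.45) = min(1, 1.00) = 1.00
c <-> c = 1 − |0.14 − 0.14| = 1 − 0.00 = 1.00
(c <-> c) <-> c = 1 − |1.00 − 0.14| = 1 − 0.86 = 0.14
((c <-> c) <-> c) (+) b = min(1, 0.14 + 0.82) = min(1, 0.96) = 0.96
(a -> a) <-> (((c <-> c) <-> c) (+) b) = 1 − |1.00 − 0.96| = 1 − 0.04 = 0.96
~((a -> a) <-> (((c <-> c) <-> c) (+) b)) = 1 − 0.96 = 0.04
~((a -> a) <-> (((c <-> c) <-> c) (+) b)) <-> (c <-> c) = 1 − |0.04 − 1.00| = 1 − 0.96 = 0.04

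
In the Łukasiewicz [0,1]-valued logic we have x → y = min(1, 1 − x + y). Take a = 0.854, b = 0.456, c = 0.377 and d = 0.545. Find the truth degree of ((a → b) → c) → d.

0.770

a → b = min(1, 1 − 0.854 + 0.456) = min(1, 0.602) = 0.602
(a → b) → c = min(1, 1 − 0.602 + 0.377) = min(1, 0.775) = 0.775
((a → b) → c) → d = min(1, 1 − 0.775 + 0.545) = min(1, 0.770) = 0.770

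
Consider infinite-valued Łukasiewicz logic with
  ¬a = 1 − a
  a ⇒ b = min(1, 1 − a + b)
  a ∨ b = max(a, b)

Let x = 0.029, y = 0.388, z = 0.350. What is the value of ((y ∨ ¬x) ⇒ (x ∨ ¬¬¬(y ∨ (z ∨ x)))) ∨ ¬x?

¬x = 1 − 0.029 = 0.971
y ∨ ¬x = max(0.388, 0.971) = 0.971
z ∨ x = max(0.350, 0.029) = 0.350
y ∨ (z ∨ x) = max(0.388, 0.350) = 0.388
¬(y ∨ (z ∨ x)) = 1 − 0.388 = 0.612
¬¬(y ∨ (z ∨ x)) = 1 − 0.612 = 0.388
¬¬¬(y ∨ (z ∨ x)) = 1 − 0.388 = 0.612
x ∨ ¬¬¬(y ∨ (z ∨ x)) = max(0.029, 0.612) = 0.612
(y ∨ ¬x) ⇒ (x ∨ ¬¬¬(y ∨ (z ∨ x))) = min(1, 1 − 0.971 + 0.612) = min(1, 0.641) = 0.641
((y ∨ ¬x) ⇒ (x ∨ ¬¬¬(y ∨ (z ∨ x)))) ∨ ¬x = max(0.641, 0.971) = 0.971

0.971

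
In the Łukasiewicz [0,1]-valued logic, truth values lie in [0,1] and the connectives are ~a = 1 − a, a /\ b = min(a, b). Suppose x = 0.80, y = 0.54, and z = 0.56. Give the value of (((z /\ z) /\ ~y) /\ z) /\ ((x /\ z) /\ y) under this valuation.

z /\ z = min(0.56, 0.56) = 0.56
~y = 1 − 0.54 = 0.46
(z /\ z) /\ ~y = min(0.56, 0.46) = 0.46
((z /\ z) /\ ~y) /\ z = min(0.46, 0.56) = 0.46
x /\ z = min(0.80, 0.56) = 0.56
(x /\ z) /\ y = min(0.56, 0.54) = 0.54
(((z /\ z) /\ ~y) /\ z) /\ ((x /\ z) /\ y) = min(0.46, 0.54) = 0.46

0.46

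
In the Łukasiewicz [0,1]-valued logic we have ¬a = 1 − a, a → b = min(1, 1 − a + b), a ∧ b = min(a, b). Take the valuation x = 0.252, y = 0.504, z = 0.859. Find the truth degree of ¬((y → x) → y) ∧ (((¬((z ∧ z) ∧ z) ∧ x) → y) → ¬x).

y → x = min(1, 1 − 0.504 + 0.252) = min(1, 0.748) = 0.748
(y → x) → y = min(1, 1 − 0.748 + 0.504) = min(1, 0.756) = 0.756
¬((y → x) → y) = 1 − 0.756 = 0.244
z ∧ z = min(0.859, 0.859) = 0.859
(z ∧ z) ∧ z = min(0.859, 0.859) = 0.859
¬((z ∧ z) ∧ z) = 1 − 0.859 = 0.141
¬((z ∧ z) ∧ z) ∧ x = min(0.141, 0.252) = 0.141
(¬((z ∧ z) ∧ z) ∧ x) → y = min(1, 1 − 0.141 + 0.504) = min(1, 1.363) = 1.000
¬x = 1 − 0.252 = 0.748
((¬((z ∧ z) ∧ z) ∧ x) → y) → ¬x = min(1, 1 − 1.000 + 0.748) = min(1, 0.748) = 0.748
¬((y → x) → y) ∧ (((¬((z ∧ z) ∧ z) ∧ x) → y) → ¬x) = min(0.244, 0.748) = 0.244

0.244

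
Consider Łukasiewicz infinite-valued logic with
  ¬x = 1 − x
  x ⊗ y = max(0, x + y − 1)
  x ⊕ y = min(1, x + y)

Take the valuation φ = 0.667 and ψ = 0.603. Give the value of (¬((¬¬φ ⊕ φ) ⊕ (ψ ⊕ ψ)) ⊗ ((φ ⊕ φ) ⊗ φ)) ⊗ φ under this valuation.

¬φ = 1 − 0.667 = 0.333
¬¬φ = 1 − 0.333 = 0.667
¬¬φ ⊕ φ = min(1, 0.667 + 0.667) = min(1, 1.334) = 1.000
ψ ⊕ ψ = min(1, 0.603 + 0.603) = min(1, 1.206) = 1.000
(¬¬φ ⊕ φ) ⊕ (ψ ⊕ ψ) = min(1, 1.000 + 1.000) = min(1, 2.000) = 1.000
¬((¬¬φ ⊕ φ) ⊕ (ψ ⊕ ψ)) = 1 − 1.000 = 0.000
φ ⊕ φ = min(1, 0.667 + 0.667) = min(1, 1.334) = 1.000
(φ ⊕ φ) ⊗ φ = max(0, 1.000 + 0.667 − 1) = max(0, 0.667) = 0.667
¬((¬¬φ ⊕ φ) ⊕ (ψ ⊕ ψ)) ⊗ ((φ ⊕ φ) ⊗ φ) = max(0, 0.000 + 0.667 − 1) = max(0, -0.333) = 0.000
(¬((¬¬φ ⊕ φ) ⊕ (ψ ⊕ ψ)) ⊗ ((φ ⊕ φ) ⊗ φ)) ⊗ φ = max(0, 0.000 + 0.667 − 1) = max(0, -0.333) = 0.000

0.000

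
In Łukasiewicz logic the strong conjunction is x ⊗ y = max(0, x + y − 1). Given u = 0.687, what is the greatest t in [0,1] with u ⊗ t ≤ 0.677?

The residuum of the Łukasiewicz t-norm gives the supremum: min(1, 1 − 0.687 + 0.677).
1 − 0.687 + 0.677 = 0.990, so t = min(1, 0.990) = 0.990.
Check: 0.687 ⊗ 0.990 = max(0, 0.677) = 0.677 ≤ 0.677.

0.990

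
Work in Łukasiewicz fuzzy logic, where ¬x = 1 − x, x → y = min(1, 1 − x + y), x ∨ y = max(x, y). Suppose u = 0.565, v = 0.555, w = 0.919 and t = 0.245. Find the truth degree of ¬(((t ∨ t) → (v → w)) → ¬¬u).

t ∨ t = max(0.245, 0.245) = 0.245
v → w = min(1, 1 − 0.555 + 0.919) = min(1, 1.364) = 1.000
(t ∨ t) → (v → w) = min(1, 1 − 0.245 + 1.000) = min(1, 1.755) = 1.000
¬u = 1 − 0.565 = 0.435
¬¬u = 1 − 0.435 = 0.565
((t ∨ t) → (v → w)) → ¬¬u = min(1, 1 − 1.000 + 0.565) = min(1, 0.565) = 0.565
¬(((t ∨ t) → (v → w)) → ¬¬u) = 1 − 0.565 = 0.435

0.435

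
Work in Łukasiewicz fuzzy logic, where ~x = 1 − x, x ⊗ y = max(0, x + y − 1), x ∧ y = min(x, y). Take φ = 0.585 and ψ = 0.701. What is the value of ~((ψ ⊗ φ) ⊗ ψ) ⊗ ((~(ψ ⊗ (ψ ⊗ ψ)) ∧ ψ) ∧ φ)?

ψ ⊗ φ = max(0, 0.701 + 0.585 − 1) = max(0, 0.286) = 0.286
(ψ ⊗ φ) ⊗ ψ = max(0, 0.286 + 0.701 − 1) = max(0, -0.013) = 0.000
~((ψ ⊗ φ) ⊗ ψ) = 1 − 0.000 = 1.000
ψ ⊗ ψ = max(0, 0.701 + 0.701 − 1) = max(0, 0.402) = 0.402
ψ ⊗ (ψ ⊗ ψ) = max(0, 0.701 + 0.402 − 1) = max(0, 0.103) = 0.103
~(ψ ⊗ (ψ ⊗ ψ)) = 1 − 0.103 = 0.897
~(ψ ⊗ (ψ ⊗ ψ)) ∧ ψ = min(0.897, 0.701) = 0.701
(~(ψ ⊗ (ψ ⊗ ψ)) ∧ ψ) ∧ φ = min(0.701, 0.585) = 0.585
~((ψ ⊗ φ) ⊗ ψ) ⊗ ((~(ψ ⊗ (ψ ⊗ ψ)) ∧ ψ) ∧ φ) = max(0, 1.000 + 0.585 − 1) = max(0, 0.585) = 0.585

0.585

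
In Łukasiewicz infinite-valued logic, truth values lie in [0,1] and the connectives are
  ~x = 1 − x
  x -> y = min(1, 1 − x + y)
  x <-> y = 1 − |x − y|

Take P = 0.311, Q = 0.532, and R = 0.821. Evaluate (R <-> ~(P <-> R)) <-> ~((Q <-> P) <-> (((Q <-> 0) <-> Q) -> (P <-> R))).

0.536

P <-> R = 1 − |0.311 − 0.821| = 1 − 0.510 = 0.490
~(P <-> R) = 1 − 0.490 = 0.510
R <-> ~(P <-> R) = 1 − |0.821 − 0.510| = 1 − 0.311 = 0.689
Q <-> P = 1 − |0.532 − 0.311| = 1 − 0.221 = 0.779
Q <-> 0 = 1 − |0.532 − 0.000| = 1 − 0.532 = 0.468
(Q <-> 0) <-> Q = 1 − |0.468 − 0.532| = 1 − 0.064 = 0.936
((Q <-> 0) <-> Q) -> (P <-> R) = min(1, 1 − 0.936 + 0.490) = min(1, 0.554) = 0.554
(Q <-> P) <-> (((Q <-> 0) <-> Q) -> (P <-> R)) = 1 − |0.779 − 0.554| = 1 − 0.225 = 0.775
~((Q <-> P) <-> (((Q <-> 0) <-> Q) -> (P <-> R))) = 1 − 0.775 = 0.225
(R <-> ~(P <-> R)) <-> ~((Q <-> P) <-> (((Q <-> 0) <-> Q) -> (P <-> R))) = 1 − |0.689 − 0.225| = 1 − 0.464 = 0.536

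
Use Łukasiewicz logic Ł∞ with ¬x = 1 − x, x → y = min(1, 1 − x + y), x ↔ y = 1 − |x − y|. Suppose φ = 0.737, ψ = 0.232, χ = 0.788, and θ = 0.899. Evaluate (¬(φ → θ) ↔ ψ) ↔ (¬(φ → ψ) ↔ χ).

0.949

φ → θ = min(1, 1 − 0.737 + 0.899) = min(1, 1.162) = 1.000
¬(φ → θ) = 1 − 1.000 = 0.000
¬(φ → θ) ↔ ψ = 1 − |0.000 − 0.232| = 1 − 0.232 = 0.768
φ → ψ = min(1, 1 − 0.737 + 0.232) = min(1, 0.495) = 0.495
¬(φ → ψ) = 1 − 0.495 = 0.505
¬(φ → ψ) ↔ χ = 1 − |0.505 − 0.788| = 1 − 0.283 = 0.717
(¬(φ → θ) ↔ ψ) ↔ (¬(φ → ψ) ↔ χ) = 1 − |0.768 − 0.717| = 1 − 0.051 = 0.949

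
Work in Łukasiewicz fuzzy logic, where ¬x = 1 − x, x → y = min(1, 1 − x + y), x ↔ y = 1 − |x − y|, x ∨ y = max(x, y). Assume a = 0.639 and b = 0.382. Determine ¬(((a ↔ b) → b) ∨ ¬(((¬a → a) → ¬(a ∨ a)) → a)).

a ↔ b = 1 − |0.639 − 0.382| = 1 − 0.257 = 0.743
(a ↔ b) → b = min(1, 1 − 0.743 + 0.382) = min(1, 0.639) = 0.639
¬a = 1 − 0.639 = 0.361
¬a → a = min(1, 1 − 0.361 + 0.639) = min(1, 1.278) = 1.000
a ∨ a = max(0.639, 0.639) = 0.639
¬(a ∨ a) = 1 − 0.639 = 0.361
(¬a → a) → ¬(a ∨ a) = min(1, 1 − 1.000 + 0.361) = min(1, 0.361) = 0.361
((¬a → a) → ¬(a ∨ a)) → a = min(1, 1 − 0.361 + 0.639) = min(1, 1.278) = 1.000
¬(((¬a → a) → ¬(a ∨ a)) → a) = 1 − 1.000 = 0.000
((a ↔ b) → b) ∨ ¬(((¬a → a) → ¬(a ∨ a)) → a) = max(0.639, 0.000) = 0.639
¬(((a ↔ b) → b) ∨ ¬(((¬a → a) → ¬(a ∨ a)) → a)) = 1 − 0.639 = 0.361

0.361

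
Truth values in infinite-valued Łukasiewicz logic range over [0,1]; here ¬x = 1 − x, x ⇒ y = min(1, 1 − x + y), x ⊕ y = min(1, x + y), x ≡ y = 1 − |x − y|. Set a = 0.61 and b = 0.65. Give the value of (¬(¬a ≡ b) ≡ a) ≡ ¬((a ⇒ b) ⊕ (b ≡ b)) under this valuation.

¬a = 1 − 0.61 = 0.39
¬a ≡ b = 1 − |0.39 − 0.65| = 1 − 0.26 = 0.74
¬(¬a ≡ b) = 1 − 0.74 = 0.26
¬(¬a ≡ b) ≡ a = 1 − |0.26 − 0.61| = 1 − 0.35 = 0.65
a ⇒ b = min(1, 1 − 0.61 + 0.65) = min(1, 1.04) = 1.00
b ≡ b = 1 − |0.65 − 0.65| = 1 − 0.00 = 1.00
(a ⇒ b) ⊕ (b ≡ b) = min(1, 1.00 + 1.00) = min(1, 2.00) = 1.00
¬((a ⇒ b) ⊕ (b ≡ b)) = 1 − 1.00 = 0.00
(¬(¬a ≡ b) ≡ a) ≡ ¬((a ⇒ b) ⊕ (b ≡ b)) = 1 − |0.65 − 0.00| = 1 − 0.65 = 0.35

0.35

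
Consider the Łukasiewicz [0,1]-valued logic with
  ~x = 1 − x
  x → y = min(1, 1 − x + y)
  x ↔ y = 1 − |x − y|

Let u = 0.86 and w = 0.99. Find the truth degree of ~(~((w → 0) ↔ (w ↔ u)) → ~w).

w → 0 = min(1, 1 − 0.99 + 0.00) = min(1, 0.01) = 0.01
w ↔ u = 1 − |0.99 − 0.86| = 1 − 0.13 = 0.87
(w → 0) ↔ (w ↔ u) = 1 − |0.01 − 0.87| = 1 − 0.86 = 0.14
~((w → 0) ↔ (w ↔ u)) = 1 − 0.14 = 0.86
~w = 1 − 0.99 = 0.01
~((w → 0) ↔ (w ↔ u)) → ~w = min(1, 1 − 0.86 + 0.01) = min(1, 0.15) = 0.15
~(~((w → 0) ↔ (w ↔ u)) → ~w) = 1 − 0.15 = 0.85

0.85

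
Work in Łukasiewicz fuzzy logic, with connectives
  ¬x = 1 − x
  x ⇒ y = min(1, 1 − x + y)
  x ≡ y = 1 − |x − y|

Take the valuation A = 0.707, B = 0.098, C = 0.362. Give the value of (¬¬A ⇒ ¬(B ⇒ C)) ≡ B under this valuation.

¬A = 1 − 0.707 = 0.293
¬¬A = 1 − 0.293 = 0.707
B ⇒ C = min(1, 1 − 0.098 + 0.362) = min(1, 1.264) = 1.000
¬(B ⇒ C) = 1 − 1.000 = 0.000
¬¬A ⇒ ¬(B ⇒ C) = min(1, 1 − 0.707 + 0.000) = min(1, 0.293) = 0.293
(¬¬A ⇒ ¬(B ⇒ C)) ≡ B = 1 − |0.293 − 0.098| = 1 − 0.195 = 0.805

0.805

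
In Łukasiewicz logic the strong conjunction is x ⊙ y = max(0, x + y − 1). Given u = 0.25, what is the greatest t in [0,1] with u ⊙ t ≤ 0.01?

0.76

The residuum of the Łukasiewicz t-norm gives the supremum: min(1, 1 − 0.25 + 0.01).
1 − 0.25 + 0.01 = 0.76, so t = min(1, 0.76) = 0.76.
Check: 0.25 ⊙ 0.76 = max(0, 0.01) = 0.01 ≤ 0.01.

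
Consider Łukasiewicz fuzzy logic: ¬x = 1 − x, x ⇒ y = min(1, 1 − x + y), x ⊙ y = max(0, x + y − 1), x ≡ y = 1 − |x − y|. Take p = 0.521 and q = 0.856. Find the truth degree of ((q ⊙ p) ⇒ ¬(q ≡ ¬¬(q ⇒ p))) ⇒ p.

0.707

q ⊙ p = max(0, 0.856 + 0.521 − 1) = max(0, 0.377) = 0.377
q ⇒ p = min(1, 1 − 0.856 + 0.521) = min(1, 0.665) = 0.665
¬(q ⇒ p) = 1 − 0.665 = 0.335
¬¬(q ⇒ p) = 1 − 0.335 = 0.665
q ≡ ¬¬(q ⇒ p) = 1 − |0.856 − 0.665| = 1 − 0.191 = 0.809
¬(q ≡ ¬¬(q ⇒ p)) = 1 − 0.809 = 0.191
(q ⊙ p) ⇒ ¬(q ≡ ¬¬(q ⇒ p)) = min(1, 1 − 0.377 + 0.191) = min(1, 0.814) = 0.814
((q ⊙ p) ⇒ ¬(q ≡ ¬¬(q ⇒ p))) ⇒ p = min(1, 1 − 0.814 + 0.521) = min(1, 0.707) = 0.707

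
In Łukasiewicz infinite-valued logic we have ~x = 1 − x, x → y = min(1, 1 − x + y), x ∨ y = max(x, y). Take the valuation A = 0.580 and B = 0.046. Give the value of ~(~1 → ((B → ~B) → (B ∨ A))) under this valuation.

0.000

~1 = 1 − 1.000 = 0.000
~B = 1 − 0.046 = 0.954
B → ~B = min(1, 1 − 0.046 + 0.954) = min(1, 1.908) = 1.000
B ∨ A = max(0.046, 0.580) = 0.580
(B → ~B) → (B ∨ A) = min(1, 1 − 1.000 + 0.580) = min(1, 0.580) = 0.580
~1 → ((B → ~B) → (B ∨ A)) = min(1, 1 − 0.000 + 0.580) = min(1, 1.580) = 1.000
~(~1 → ((B → ~B) → (B ∨ A))) = 1 − 1.000 = 0.000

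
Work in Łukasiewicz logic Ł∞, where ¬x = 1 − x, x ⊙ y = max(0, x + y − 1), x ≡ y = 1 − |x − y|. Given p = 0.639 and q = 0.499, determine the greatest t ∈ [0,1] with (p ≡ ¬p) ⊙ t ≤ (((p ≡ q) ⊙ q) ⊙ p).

¬p = 1 − 0.639 = 0.361
p ≡ ¬p = 1 − |0.639 − 0.361| = 1 − 0.278 = 0.722
So the left factor is p ≡ ¬p = 0.722.
p ≡ q = 1 − |0.639 − 0.499| = 1 − 0.140 = 0.860
(p ≡ q) ⊙ q = max(0, 0.860 + 0.499 − 1) = max(0, 0.359) = 0.359
((p ≡ q) ⊙ q) ⊙ p = max(0, 0.359 + 0.639 − 1) = max(0, -0.002) = 0.000
So the right-hand bound is ((p ≡ q) ⊙ q) ⊙ p = 0.000.
The residuum of the Łukasiewicz t-norm gives the supremum: min(1, 1 − 0.722 + 0.000).
1 − 0.722 + 0.000 = 0.278, so t = min(1, 0.278) = 0.278.
Check: 0.722 ⊙ 0.278 = max(0, 0.000) = 0.000 ≤ 0.000.

0.278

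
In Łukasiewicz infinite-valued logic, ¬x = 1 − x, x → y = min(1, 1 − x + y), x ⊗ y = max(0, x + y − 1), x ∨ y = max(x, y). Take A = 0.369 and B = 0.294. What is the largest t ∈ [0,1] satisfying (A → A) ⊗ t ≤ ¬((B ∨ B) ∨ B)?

A → A = min(1, 1 − 0.369 + 0.369) = min(1, 1.000) = 1.000
So the left factor is A → A = 1.000.
B ∨ B = max(0.294, 0.294) = 0.294
(B ∨ B) ∨ B = max(0.294, 0.294) = 0.294
¬((B ∨ B) ∨ B) = 1 − 0.294 = 0.706
So the right-hand bound is ¬((B ∨ B) ∨ B) = 0.706.
The residuum of the Łukasiewicz t-norm gives the supremum: min(1, 1 − 1.000 + 0.706).
1 − 1.000 + 0.706 = 0.706, so t = min(1, 0.706) = 0.706.
Check: 1.000 ⊗ 0.706 = max(0, 0.706) = 0.706 ≤ 0.706.

0.706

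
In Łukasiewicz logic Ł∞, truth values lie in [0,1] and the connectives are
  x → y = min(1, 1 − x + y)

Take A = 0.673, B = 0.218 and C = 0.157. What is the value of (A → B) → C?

0.612

A → B = min(1, 1 − 0.673 + 0.218) = min(1, 0.545) = 0.545
(A → B) → C = min(1, 1 − 0.545 + 0.157) = min(1, 0.612) = 0.612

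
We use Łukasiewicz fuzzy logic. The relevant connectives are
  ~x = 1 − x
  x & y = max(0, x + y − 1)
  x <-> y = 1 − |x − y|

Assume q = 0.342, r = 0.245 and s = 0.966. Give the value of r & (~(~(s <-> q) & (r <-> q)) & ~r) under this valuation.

s <-> q = 1 − |0.966 − 0.342| = 1 − 0.624 = 0.376
~(s <-> q) = 1 − 0.376 = 0.624
r <-> q = 1 − |0.245 − 0.342| = 1 − 0.097 = 0.903
~(s <-> q) & (r <-> q) = max(0, 0.624 + 0.903 − 1) = max(0, 0.527) = 0.527
~(~(s <-> q) & (r <-> q)) = 1 − 0.527 = 0.473
~r = 1 − 0.245 = 0.755
~(~(s <-> q) & (r <-> q)) & ~r = max(0, 0.473 + 0.755 − 1) = max(0, 0.228) = 0.228
r & (~(~(s <-> q) & (r <-> q)) & ~r) = max(0, 0.245 + 0.228 − 1) = max(0, -0.527) = 0.000

0.000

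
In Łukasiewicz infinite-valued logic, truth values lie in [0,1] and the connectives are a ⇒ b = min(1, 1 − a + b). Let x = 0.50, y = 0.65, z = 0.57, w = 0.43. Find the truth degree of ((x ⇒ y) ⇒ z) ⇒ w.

0.86

x ⇒ y = min(1, 1 − 0.50 + 0.65) = min(1, 1.15) = 1.00
(x ⇒ y) ⇒ z = min(1, 1 − 1.00 + 0.57) = min(1, 0.57) = 0.57
((x ⇒ y) ⇒ z) ⇒ w = min(1, 1 − 0.57 + 0.43) = min(1, 0.86) = 0.86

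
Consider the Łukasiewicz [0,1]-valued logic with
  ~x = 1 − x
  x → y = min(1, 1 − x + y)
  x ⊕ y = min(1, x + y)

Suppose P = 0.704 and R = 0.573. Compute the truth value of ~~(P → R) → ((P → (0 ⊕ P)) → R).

P → R = min(1, 1 − 0.704 + 0.573) = min(1, 0.869) = 0.869
~(P → R) = 1 − 0.869 = 0.131
~~(P → R) = 1 − 0.131 = 0.869
0 ⊕ P = min(1, 0.000 + 0.704) = min(1, 0.704) = 0.704
P → (0 ⊕ P) = min(1, 1 − 0.704 + 0.704) = min(1, 1.000) = 1.000
(P → (0 ⊕ P)) → R = min(1, 1 − 1.000 + 0.573) = min(1, 0.573) = 0.573
~~(P → R) → ((P → (0 ⊕ P)) → R) = min(1, 1 − 0.869 + 0.573) = min(1, 0.704) = 0.704

0.704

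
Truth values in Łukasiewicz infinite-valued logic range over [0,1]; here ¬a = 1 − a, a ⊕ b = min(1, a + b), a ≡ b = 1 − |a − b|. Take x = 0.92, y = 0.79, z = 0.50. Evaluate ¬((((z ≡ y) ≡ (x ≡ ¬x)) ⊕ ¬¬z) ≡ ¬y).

z ≡ y = 1 − |0.50 − 0.79| = 1 − 0.29 = 0.71
¬x = 1 − 0.92 = 0.08
x ≡ ¬x = 1 − |0.92 − 0.08| = 1 − 0.84 = 0.16
(z ≡ y) ≡ (x ≡ ¬x) = 1 − |0.71 − 0.16| = 1 − 0.55 = 0.45
¬z = 1 − 0.50 = 0.50
¬¬z = 1 − 0.50 = 0.50
((z ≡ y) ≡ (x ≡ ¬x)) ⊕ ¬¬z = min(1, 0.45 + 0.50) = min(1, 0.95) = 0.95
¬y = 1 − 0.79 = 0.21
(((z ≡ y) ≡ (x ≡ ¬x)) ⊕ ¬¬z) ≡ ¬y = 1 − |0.95 − 0.21| = 1 − 0.74 = 0.26
¬((((z ≡ y) ≡ (x ≡ ¬x)) ⊕ ¬¬z) ≡ ¬y) = 1 − 0.26 = 0.74

0.74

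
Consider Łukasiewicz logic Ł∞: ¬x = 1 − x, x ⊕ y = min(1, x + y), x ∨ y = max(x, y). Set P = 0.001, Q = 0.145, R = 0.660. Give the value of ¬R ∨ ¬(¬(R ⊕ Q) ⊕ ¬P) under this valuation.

¬R = 1 − 0.660 = 0.340
R ⊕ Q = min(1, 0.660 + 0.145) = min(1, 0.805) = 0.805
¬(R ⊕ Q) = 1 − 0.805 = 0.195
¬P = 1 − 0.001 = 0.999
¬(R ⊕ Q) ⊕ ¬P = min(1, 0.195 + 0.999) = min(1, 1.194) = 1.000
¬(¬(R ⊕ Q) ⊕ ¬P) = 1 − 1.000 = 0.000
¬R ∨ ¬(¬(R ⊕ Q) ⊕ ¬P) = max(0.340, 0.000) = 0.340

0.340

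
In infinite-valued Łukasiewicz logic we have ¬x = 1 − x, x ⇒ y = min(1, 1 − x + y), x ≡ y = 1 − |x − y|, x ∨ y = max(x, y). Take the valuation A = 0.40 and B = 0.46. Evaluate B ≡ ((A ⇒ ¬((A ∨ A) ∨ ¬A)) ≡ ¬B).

A ∨ A = max(0.40, 0.40) = 0.40
¬A = 1 − 0.40 = 0.60
(A ∨ A) ∨ ¬A = max(0.40, 0.60) = 0.60
¬((A ∨ A) ∨ ¬A) = 1 − 0.60 = 0.40
A ⇒ ¬((A ∨ A) ∨ ¬A) = min(1, 1 − 0.40 + 0.40) = min(1, 1.00) = 1.00
¬B = 1 − 0.46 = 0.54
(A ⇒ ¬((A ∨ A) ∨ ¬A)) ≡ ¬B = 1 − |1.00 − 0.54| = 1 − 0.46 = 0.54
B ≡ ((A ⇒ ¬((A ∨ A) ∨ ¬A)) ≡ ¬B) = 1 − |0.46 − 0.54| = 1 − 0.08 = 0.92

0.92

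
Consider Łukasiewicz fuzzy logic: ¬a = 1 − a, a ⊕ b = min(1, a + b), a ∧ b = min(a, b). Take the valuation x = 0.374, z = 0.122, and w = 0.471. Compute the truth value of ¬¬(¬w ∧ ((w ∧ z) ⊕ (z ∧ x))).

¬w = 1 − 0.471 = 0.529
w ∧ z = min(0.471, 0.122) = 0.122
z ∧ x = min(0.122, 0.374) = 0.122
(w ∧ z) ⊕ (z ∧ x) = min(1, 0.122 + 0.122) = min(1, 0.244) = 0.244
¬w ∧ ((w ∧ z) ⊕ (z ∧ x)) = min(0.529, 0.244) = 0.244
¬(¬w ∧ ((w ∧ z) ⊕ (z ∧ x))) = 1 − 0.244 = 0.756
¬¬(¬w ∧ ((w ∧ z) ⊕ (z ∧ x))) = 1 − 0.756 = 0.244

0.244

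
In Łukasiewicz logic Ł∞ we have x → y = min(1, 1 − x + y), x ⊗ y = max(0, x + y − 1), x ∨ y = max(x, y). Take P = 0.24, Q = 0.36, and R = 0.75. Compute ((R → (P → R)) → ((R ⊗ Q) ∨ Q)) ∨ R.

0.75

P → R = min(1, 1 − 0.24 + 0.75) = min(1, 1.51) = 1.00
R → (P → R) = min(1, 1 − 0.75 + 1.00) = min(1, 1.25) = 1.00
R ⊗ Q = max(0, 0.75 + 0.36 − 1) = max(0, 0.11) = 0.11
(R ⊗ Q) ∨ Q = max(0.11, 0.36) = 0.36
(R → (P → R)) → ((R ⊗ Q) ∨ Q) = min(1, 1 − 1.00 + 0.36) = min(1, 0.36) = 0.36
((R → (P → R)) → ((R ⊗ Q) ∨ Q)) ∨ R = max(0.36, 0.75) = 0.75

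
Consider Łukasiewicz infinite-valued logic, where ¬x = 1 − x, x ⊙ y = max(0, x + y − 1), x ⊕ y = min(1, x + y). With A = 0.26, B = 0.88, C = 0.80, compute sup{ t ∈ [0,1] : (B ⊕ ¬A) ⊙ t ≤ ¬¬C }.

¬A = 1 − 0.26 = 0.74
B ⊕ ¬A = min(1, 0.88 + 0.74) = min(1, 1.62) = 1.00
So the left factor is B ⊕ ¬A = 1.00.
¬C = 1 − 0.80 = 0.20
¬¬C = 1 − 0.20 = 0.80
So the right-hand bound is ¬¬C = 0.80.
The residuum of the Łukasiewicz t-norm gives the supremum: min(1, 1 − 1.00 + 0.80).
1 − 1.00 + 0.80 = 0.80, so t = min(1, 0.80) = 0.80.
Check: 1.00 ⊙ 0.80 = max(0, 0.80) = 0.80 ≤ 0.80.

0.80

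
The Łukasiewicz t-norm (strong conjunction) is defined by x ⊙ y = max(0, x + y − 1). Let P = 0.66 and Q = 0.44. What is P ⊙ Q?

0.10

P ⊙ Q = max(0, 0.66 + 0.44 − 1) = max(0, 0.10) = 0.10
For comparison, the Gödel (minimum) t-norm min(x, y) would give 0.44.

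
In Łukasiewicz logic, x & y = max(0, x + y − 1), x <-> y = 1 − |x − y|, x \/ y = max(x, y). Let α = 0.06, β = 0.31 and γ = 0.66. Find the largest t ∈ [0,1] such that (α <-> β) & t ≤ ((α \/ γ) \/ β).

0.91

α <-> β = 1 − |0.06 − 0.31| = 1 − 0.25 = 0.75
So the left factor is α <-> β = 0.75.
α \/ γ = max(0.06, 0.66) = 0.66
(α \/ γ) \/ β = max(0.66, 0.31) = 0.66
So the right-hand bound is (α \/ γ) \/ β = 0.66.
The residuum of the Łukasiewicz t-norm gives the supremum: min(1, 1 − 0.75 + 0.66).
1 − 0.75 + 0.66 = 0.91, so t = min(1, 0.91) = 0.91.
Check: 0.75 & 0.91 = max(0, 0.66) = 0.66 ≤ 0.66.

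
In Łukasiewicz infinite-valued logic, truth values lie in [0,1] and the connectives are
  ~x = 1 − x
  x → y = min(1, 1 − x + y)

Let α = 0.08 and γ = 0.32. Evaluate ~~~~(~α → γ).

~α = 1 − 0.08 = 0.92
~α → γ = min(1, 1 − 0.92 + 0.32) = min(1, 0.40) = 0.40
~(~α → γ) = 1 − 0.40 = 0.60
~~(~α → γ) = 1 − 0.60 = 0.40
~~~(~α → γ) = 1 − 0.40 = 0.60
~~~~(~α → γ) = 1 − 0.60 = 0.40

0.40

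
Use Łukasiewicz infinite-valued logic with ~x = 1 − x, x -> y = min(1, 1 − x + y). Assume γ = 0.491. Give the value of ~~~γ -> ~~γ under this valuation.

0.982

~γ = 1 − 0.491 = 0.509
~~γ = 1 − 0.509 = 0.491
~~~γ = 1 − 0.491 = 0.509
~~~γ -> ~~γ = min(1, 1 − 0.509 + 0.491) = min(1, 0.982) = 0.982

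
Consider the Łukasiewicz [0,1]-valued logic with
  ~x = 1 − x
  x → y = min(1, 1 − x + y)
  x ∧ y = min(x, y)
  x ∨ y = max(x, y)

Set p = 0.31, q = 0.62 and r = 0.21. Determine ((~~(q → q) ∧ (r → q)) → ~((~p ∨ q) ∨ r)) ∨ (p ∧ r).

0.31

q → q = min(1, 1 − 0.62 + 0.62) = min(1, 1.00) = 1.00
~(q → q) = 1 − 1.00 = 0.00
~~(q → q) = 1 − 0.00 = 1.00
r → q = min(1, 1 − 0.21 + 0.62) = min(1, 1.41) = 1.00
~~(q → q) ∧ (r → q) = min(1.00, 1.00) = 1.00
~p = 1 − 0.31 = 0.69
~p ∨ q = max(0.69, 0.62) = 0.69
(~p ∨ q) ∨ r = max(0.69, 0.21) = 0.69
~((~p ∨ q) ∨ r) = 1 − 0.69 = 0.31
(~~(q → q) ∧ (r → q)) → ~((~p ∨ q) ∨ r) = min(1, 1 − 1.00 + 0.31) = min(1, 0.31) = 0.31
p ∧ r = min(0.31, 0.21) = 0.21
((~~(q → q) ∧ (r → q)) → ~((~p ∨ q) ∨ r)) ∨ (p ∧ r) = max(0.31, 0.21) = 0.31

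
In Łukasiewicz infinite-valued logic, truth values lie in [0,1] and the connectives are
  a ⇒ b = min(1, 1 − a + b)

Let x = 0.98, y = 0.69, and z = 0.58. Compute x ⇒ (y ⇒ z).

y ⇒ z = min(1, 1 − 0.69 + 0.58) = min(1, 0.89) = 0.89
x ⇒ (y ⇒ z) = min(1, 1 − 0.98 + 0.89) = min(1, 0.91) = 0.91

0.91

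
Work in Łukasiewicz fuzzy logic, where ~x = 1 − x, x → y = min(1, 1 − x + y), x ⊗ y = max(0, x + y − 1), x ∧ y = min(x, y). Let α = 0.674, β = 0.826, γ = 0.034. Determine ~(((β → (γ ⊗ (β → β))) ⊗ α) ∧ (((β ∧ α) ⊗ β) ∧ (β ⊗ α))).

1.000

β → β = min(1, 1 − 0.826 + 0.826) = min(1, 1.000) = 1.000
γ ⊗ (β → β) = max(0, 0.034 + 1.000 − 1) = max(0, 0.034) = 0.034
β → (γ ⊗ (β → β)) = min(1, 1 − 0.826 + 0.034) = min(1, 0.208) = 0.208
(β → (γ ⊗ (β → β))) ⊗ α = max(0, 0.208 + 0.674 − 1) = max(0, -0.118) = 0.000
β ∧ α = min(0.826, 0.674) = 0.674
(β ∧ α) ⊗ β = max(0, 0.674 + 0.826 − 1) = max(0, 0.500) = 0.500
β ⊗ α = max(0, 0.826 + 0.674 − 1) = max(0, 0.500) = 0.500
((β ∧ α) ⊗ β) ∧ (β ⊗ α) = min(0.500, 0.500) = 0.500
((β → (γ ⊗ (β → β))) ⊗ α) ∧ (((β ∧ α) ⊗ β) ∧ (β ⊗ α)) = min(0.000, 0.500) = 0.000
~(((β → (γ ⊗ (β → β))) ⊗ α) ∧ (((β ∧ α) ⊗ β) ∧ (β ⊗ α))) = 1 − 0.000 = 1.000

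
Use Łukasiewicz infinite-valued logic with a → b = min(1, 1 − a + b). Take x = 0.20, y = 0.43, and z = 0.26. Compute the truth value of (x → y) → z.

0.26

x → y = min(1, 1 − 0.20 + 0.43) = min(1, 1.23) = 1.00
(x → y) → z = min(1, 1 − 1.00 + 0.26) = min(1, 0.26) = 0.26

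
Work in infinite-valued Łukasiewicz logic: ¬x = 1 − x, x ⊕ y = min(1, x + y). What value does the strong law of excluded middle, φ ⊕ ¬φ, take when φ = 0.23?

1.00

¬φ = 1 − 0.23 = 0.77
φ ⊕ ¬φ = min(1, 0.23 + 0.77) = min(1, 1.00) = 1.00
(As expected: always 1 in Ł∞ since a ⊕ (1−a) = 1.)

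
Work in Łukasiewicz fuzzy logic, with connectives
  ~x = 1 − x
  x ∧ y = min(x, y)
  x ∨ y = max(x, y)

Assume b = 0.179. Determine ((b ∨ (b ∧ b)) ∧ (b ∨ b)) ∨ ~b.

b ∧ b = min(0.179, 0.179) = 0.179
b ∨ (b ∧ b) = max(0.179, 0.179) = 0.179
b ∨ b = max(0.179, 0.179) = 0.179
(b ∨ (b ∧ b)) ∧ (b ∨ b) = min(0.179, 0.179) = 0.179
~b = 1 − 0.179 = 0.821
((b ∨ (b ∧ b)) ∧ (b ∨ b)) ∨ ~b = max(0.179, 0.821) = 0.821

0.821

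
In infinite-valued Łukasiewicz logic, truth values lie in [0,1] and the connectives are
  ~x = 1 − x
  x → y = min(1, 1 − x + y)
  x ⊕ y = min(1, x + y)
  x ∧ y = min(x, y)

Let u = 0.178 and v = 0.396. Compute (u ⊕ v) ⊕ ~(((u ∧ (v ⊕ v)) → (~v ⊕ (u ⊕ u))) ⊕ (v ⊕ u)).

u ⊕ v = min(1, 0.178 + 0.396) = min(1, 0.574) = 0.574
v ⊕ v = min(1, 0.396 + 0.396) = min(1, 0.792) = 0.792
u ∧ (v ⊕ v) = min(0.178, 0.792) = 0.178
~v = 1 − 0.396 = 0.604
u ⊕ u = min(1, 0.178 + 0.178) = min(1, 0.356) = 0.356
~v ⊕ (u ⊕ u) = min(1, 0.604 + 0.356) = min(1, 0.960) = 0.960
(u ∧ (v ⊕ v)) → (~v ⊕ (u ⊕ u)) = min(1, 1 − 0.178 + 0.960) = min(1, 1.782) = 1.000
v ⊕ u = min(1, 0.396 + 0.178) = min(1, 0.574) = 0.574
((u ∧ (v ⊕ v)) → (~v ⊕ (u ⊕ u))) ⊕ (v ⊕ u) = min(1, 1.000 + 0.574) = min(1, 1.574) = 1.000
~(((u ∧ (v ⊕ v)) → (~v ⊕ (u ⊕ u))) ⊕ (v ⊕ u)) = 1 − 1.000 = 0.000
(u ⊕ v) ⊕ ~(((u ∧ (v ⊕ v)) → (~v ⊕ (u ⊕ u))) ⊕ (v ⊕ u)) = min(1, 0.574 + 0.000) = min(1, 0.574) = 0.574

0.574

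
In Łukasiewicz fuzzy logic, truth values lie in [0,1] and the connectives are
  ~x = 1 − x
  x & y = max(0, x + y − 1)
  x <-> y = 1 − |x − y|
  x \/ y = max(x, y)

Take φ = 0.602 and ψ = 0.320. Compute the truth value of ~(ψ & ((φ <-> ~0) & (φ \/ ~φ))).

~0 = 1 − 0.000 = 1.000
φ <-> ~0 = 1 − |0.602 − 1.000| = 1 − 0.398 = 0.602
~φ = 1 − 0.602 = 0.398
φ \/ ~φ = max(0.602, 0.398) = 0.602
(φ <-> ~0) & (φ \/ ~φ) = max(0, 0.602 + 0.602 − 1) = max(0, 0.204) = 0.204
ψ & ((φ <-> ~0) & (φ \/ ~φ)) = max(0, 0.320 + 0.204 − 1) = max(0, -0.476) = 0.000
~(ψ & ((φ <-> ~0) & (φ \/ ~φ))) = 1 − 0.000 = 1.000

1.000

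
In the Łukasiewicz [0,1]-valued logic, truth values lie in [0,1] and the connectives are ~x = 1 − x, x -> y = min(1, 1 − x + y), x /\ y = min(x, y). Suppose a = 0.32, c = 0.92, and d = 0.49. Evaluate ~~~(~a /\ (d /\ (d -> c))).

~a = 1 − 0.32 = 0.68
d -> c = min(1, 1 − 0.49 + 0.92) = min(1, 1.43) = 1.00
d /\ (d -> c) = min(0.49, 1.00) = 0.49
~a /\ (d /\ (d -> c)) = min(0.68, 0.49) = 0.49
~(~a /\ (d /\ (d -> c))) = 1 − 0.49 = 0.51
~~(~a /\ (d /\ (d -> c))) = 1 − 0.51 = 0.49
~~~(~a /\ (d /\ (d -> c))) = 1 − 0.49 = 0.51

0.51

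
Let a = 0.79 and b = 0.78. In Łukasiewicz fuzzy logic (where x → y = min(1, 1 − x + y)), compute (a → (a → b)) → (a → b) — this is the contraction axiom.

a → b = min(1, 1 − 0.79 + 0.78) = min(1, 0.99) = 0.99
a → (a → b) = min(1, 1 − 0.79 + 0.99) = min(1, 1.20) = 1.00
(a → (a → b)) → (a → b) = min(1, 1 − 1.00 + 0.99) = min(1, 0.99) = 0.99
(The value 0.99 < 1 shows this instance is not satisfied; fails in Ł∞ (the t-norm is not idempotent).)

0.99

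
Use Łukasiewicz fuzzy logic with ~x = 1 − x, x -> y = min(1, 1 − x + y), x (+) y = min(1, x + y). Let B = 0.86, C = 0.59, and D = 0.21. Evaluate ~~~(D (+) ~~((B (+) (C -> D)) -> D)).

0.58

C -> D = min(1, 1 − 0.59 + 0.21) = min(1, 0.62) = 0.62
B (+) (C -> D) = min(1, 0.86 + 0.62) = min(1, 1.48) = 1.00
(B (+) (C -> D)) -> D = min(1, 1 − 1.00 + 0.21) = min(1, 0.21) = 0.21
~((B (+) (C -> D)) -> D) = 1 − 0.21 = 0.79
~~((B (+) (C -> D)) -> D) = 1 − 0.79 = 0.21
D (+) ~~((B (+) (C -> D)) -> D) = min(1, 0.21 + 0.21) = min(1, 0.42) = 0.42
~(D (+) ~~((B (+) (C -> D)) -> D)) = 1 − 0.42 = 0.58
~~(D (+) ~~((B (+) (C -> D)) -> D)) = 1 − 0.58 = 0.42
~~~(D (+) ~~((B (+) (C -> D)) -> D)) = 1 − 0.42 = 0.58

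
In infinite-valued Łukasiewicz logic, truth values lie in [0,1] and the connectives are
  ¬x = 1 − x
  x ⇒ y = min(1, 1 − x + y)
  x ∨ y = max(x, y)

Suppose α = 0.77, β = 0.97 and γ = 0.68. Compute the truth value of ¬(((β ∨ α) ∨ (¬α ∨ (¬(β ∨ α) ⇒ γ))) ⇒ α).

β ∨ α = max(0.97, 0.77) = 0.97
¬α = 1 − 0.77 = 0.23
¬(β ∨ α) = 1 − 0.97 = 0.03
¬(β ∨ α) ⇒ γ = min(1, 1 − 0.03 + 0.68) = min(1, 1.65) = 1.00
¬α ∨ (¬(β ∨ α) ⇒ γ) = max(0.23, 1.00) = 1.00
(β ∨ α) ∨ (¬α ∨ (¬(β ∨ α) ⇒ γ)) = max(0.97, 1.00) = 1.00
((β ∨ α) ∨ (¬α ∨ (¬(β ∨ α) ⇒ γ))) ⇒ α = min(1, 1 − 1.00 + 0.77) = min(1, 0.77) = 0.77
¬(((β ∨ α) ∨ (¬α ∨ (¬(β ∨ α) ⇒ γ))) ⇒ α) = 1 − 0.77 = 0.23

0.23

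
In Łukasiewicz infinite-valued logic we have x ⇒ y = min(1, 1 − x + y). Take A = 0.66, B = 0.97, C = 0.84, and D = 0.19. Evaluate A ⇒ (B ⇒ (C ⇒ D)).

0.72

C ⇒ D = min(1, 1 − 0.84 + 0.19) = min(1, 0.35) = 0.35
B ⇒ (C ⇒ D) = min(1, 1 − 0.97 + 0.35) = min(1, 0.38) = 0.38
A ⇒ (B ⇒ (C ⇒ D)) = min(1, 1 − 0.66 + 0.38) = min(1, 0.72) = 0.72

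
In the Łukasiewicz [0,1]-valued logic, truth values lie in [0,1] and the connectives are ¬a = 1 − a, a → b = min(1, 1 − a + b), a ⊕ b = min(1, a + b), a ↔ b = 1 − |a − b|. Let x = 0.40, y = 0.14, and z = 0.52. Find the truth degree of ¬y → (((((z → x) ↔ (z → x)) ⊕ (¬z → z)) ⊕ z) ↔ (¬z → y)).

0.80

¬y = 1 − 0.14 = 0.86
z → x = min(1, 1 − 0.52 + 0.40) = min(1, 0.88) = 0.88
(z → x) ↔ (z → x) = 1 − |0.88 − 0.88| = 1 − 0.00 = 1.00
¬z = 1 − 0.52 = 0.48
¬z → z = min(1, 1 − 0.48 + 0.52) = min(1, 1.04) = 1.00
((z → x) ↔ (z → x)) ⊕ (¬z → z) = min(1, 1.00 + 1.00) = min(1, 2.00) = 1.00
(((z → x) ↔ (z → x)) ⊕ (¬z → z)) ⊕ z = min(1, 1.00 + 0.52) = min(1, 1.52) = 1.00
¬z → y = min(1, 1 − 0.48 + 0.14) = min(1, 0.66) = 0.66
((((z → x) ↔ (z → x)) ⊕ (¬z → z)) ⊕ z) ↔ (¬z → y) = 1 − |1.00 − 0.66| = 1 − 0.34 = 0.66
¬y → (((((z → x) ↔ (z → x)) ⊕ (¬z → z)) ⊕ z) ↔ (¬z → y)) = min(1, 1 − 0.86 + 0.66) = min(1, 0.80) = 0.80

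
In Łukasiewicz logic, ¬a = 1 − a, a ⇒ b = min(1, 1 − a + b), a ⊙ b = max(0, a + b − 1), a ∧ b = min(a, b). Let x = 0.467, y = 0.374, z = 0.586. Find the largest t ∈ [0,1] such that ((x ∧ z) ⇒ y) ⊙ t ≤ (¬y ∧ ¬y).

0.719

x ∧ z = min(0.467, 0.586) = 0.467
(x ∧ z) ⇒ y = min(1, 1 − 0.467 + 0.374) = min(1, 0.907) = 0.907
So the left factor is (x ∧ z) ⇒ y = 0.907.
¬y = 1 − 0.374 = 0.626
¬y ∧ ¬y = min(0.626, 0.626) = 0.626
So the right-hand bound is ¬y ∧ ¬y = 0.626.
The residuum of the Łukasiewicz t-norm gives the supremum: min(1, 1 − 0.907 + 0.626).
1 − 0.907 + 0.626 = 0.719, so t = min(1, 0.719) = 0.719.
Check: 0.907 ⊙ 0.719 = max(0, 0.626) = 0.626 ≤ 0.626.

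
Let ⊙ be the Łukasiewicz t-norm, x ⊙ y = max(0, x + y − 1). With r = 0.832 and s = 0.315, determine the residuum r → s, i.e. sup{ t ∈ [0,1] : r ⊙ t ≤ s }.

0.483

The residuum of the Łukasiewicz t-norm gives the supremum: min(1, 1 − 0.832 + 0.315).
1 − 0.832 + 0.315 = 0.483, so t = min(1, 0.483) = 0.483.
Check: 0.832 ⊙ 0.483 = max(0, 0.315) = 0.315 ≤ 0.315.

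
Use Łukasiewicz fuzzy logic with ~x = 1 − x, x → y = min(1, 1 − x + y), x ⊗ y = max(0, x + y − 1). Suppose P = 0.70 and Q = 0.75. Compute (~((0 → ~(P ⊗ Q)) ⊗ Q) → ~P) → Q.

0.75

P ⊗ Q = max(0, 0.70 + 0.75 − 1) = max(0, 0.45) = 0.45
~(P ⊗ Q) = 1 − 0.45 = 0.55
0 → ~(P ⊗ Q) = min(1, 1 − 0.00 + 0.55) = min(1, 1.55) = 1.00
(0 → ~(P ⊗ Q)) ⊗ Q = max(0, 1.00 + 0.75 − 1) = max(0, 0.75) = 0.75
~((0 → ~(P ⊗ Q)) ⊗ Q) = 1 − 0.75 = 0.25
~P = 1 − 0.70 = 0.30
~((0 → ~(P ⊗ Q)) ⊗ Q) → ~P = min(1, 1 − 0.25 + 0.30) = min(1, 1.05) = 1.00
(~((0 → ~(P ⊗ Q)) ⊗ Q) → ~P) → Q = min(1, 1 − 1.00 + 0.75) = min(1, 0.75) = 0.75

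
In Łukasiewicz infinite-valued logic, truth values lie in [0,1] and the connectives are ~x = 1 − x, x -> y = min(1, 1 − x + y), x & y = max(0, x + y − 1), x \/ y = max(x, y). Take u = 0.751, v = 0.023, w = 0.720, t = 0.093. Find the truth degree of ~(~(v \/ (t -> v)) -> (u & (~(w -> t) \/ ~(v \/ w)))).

t -> v = min(1, 1 − 0.093 + 0.023) = min(1, 0.930) = 0.930
v \/ (t -> v) = max(0.023, 0.930) = 0.930
~(v \/ (t -> v)) = 1 − 0.930 = 0.070
w -> t = min(1, 1 − 0.720 + 0.093) = min(1, 0.373) = 0.373
~(w -> t) = 1 − 0.373 = 0.627
v \/ w = max(0.023, 0.720) = 0.720
~(v \/ w) = 1 − 0.720 = 0.280
~(w -> t) \/ ~(v \/ w) = max(0.627, 0.280) = 0.627
u & (~(w -> t) \/ ~(v \/ w)) = max(0, 0.751 + 0.627 − 1) = max(0, 0.378) = 0.378
~(v \/ (t -> v)) -> (u & (~(w -> t) \/ ~(v \/ w))) = min(1, 1 − 0.070 + 0.378) = min(1, 1.308) = 1.000
~(~(v \/ (t -> v)) -> (u & (~(w -> t) \/ ~(v \/ w)))) = 1 − 1.000 = 0.000

0.000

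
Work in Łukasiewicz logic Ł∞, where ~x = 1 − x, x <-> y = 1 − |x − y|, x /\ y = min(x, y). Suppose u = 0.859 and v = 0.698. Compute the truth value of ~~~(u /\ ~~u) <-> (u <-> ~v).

0.698

~u = 1 − 0.859 = 0.141
~~u = 1 − 0.141 = 0.859
u /\ ~~u = min(0.859, 0.859) = 0.859
~(u /\ ~~u) = 1 − 0.859 = 0.141
~~(u /\ ~~u) = 1 − 0.141 = 0.859
~~~(u /\ ~~u) = 1 − 0.859 = 0.141
~v = 1 − 0.698 = 0.302
u <-> ~v = 1 − |0.859 − 0.302| = 1 − 0.557 = 0.443
~~~(u /\ ~~u) <-> (u <-> ~v) = 1 − |0.141 − 0.443| = 1 − 0.302 = 0.698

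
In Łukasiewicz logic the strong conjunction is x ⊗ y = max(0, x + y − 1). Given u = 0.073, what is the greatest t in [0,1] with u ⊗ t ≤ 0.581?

The residuum of the Łukasiewicz t-norm gives the supremum: min(1, 1 − 0.073 + 0.581).
1 − 0.073 + 0.581 = 1.508, so t = min(1, 1.508) = 1.000.
Check: 0.073 ⊗ 1.000 = max(0, 0.073) = 0.073 ≤ 0.581.

1.000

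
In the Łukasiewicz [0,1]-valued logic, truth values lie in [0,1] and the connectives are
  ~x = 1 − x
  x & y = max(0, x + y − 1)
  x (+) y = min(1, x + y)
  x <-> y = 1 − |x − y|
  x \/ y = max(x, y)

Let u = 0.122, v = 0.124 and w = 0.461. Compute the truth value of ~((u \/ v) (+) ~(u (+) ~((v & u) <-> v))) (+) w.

u \/ v = max(0.122, 0.124) = 0.124
v & u = max(0, 0.124 + 0.122 − 1) = max(0, -0.754) = 0.000
(v & u) <-> v = 1 − |0.000 − 0.124| = 1 − 0.124 = 0.876
~((v & u) <-> v) = 1 − 0.876 = 0.124
u (+) ~((v & u) <-> v) = min(1, 0.122 + 0.124) = min(1, 0.246) = 0.246
~(u (+) ~((v & u) <-> v)) = 1 − 0.246 = 0.754
(u \/ v) (+) ~(u (+) ~((v & u) <-> v)) = min(1, 0.124 + 0.754) = min(1, 0.878) = 0.878
~((u \/ v) (+) ~(u (+) ~((v & u) <-> v))) = 1 − 0.878 = 0.122
~((u \/ v) (+) ~(u (+) ~((v & u) <-> v))) (+) w = min(1, 0.122 + 0.461) = min(1, 0.583) = 0.583

0.583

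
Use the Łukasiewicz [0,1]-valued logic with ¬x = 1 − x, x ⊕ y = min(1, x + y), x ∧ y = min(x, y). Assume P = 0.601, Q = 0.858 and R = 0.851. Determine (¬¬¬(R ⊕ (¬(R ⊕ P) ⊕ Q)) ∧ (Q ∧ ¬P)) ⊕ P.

0.601

R ⊕ P = min(1, 0.851 + 0.601) = min(1, 1.452) = 1.000
¬(R ⊕ P) = 1 − 1.000 = 0.000
¬(R ⊕ P) ⊕ Q = min(1, 0.000 + 0.858) = min(1, 0.858) = 0.858
R ⊕ (¬(R ⊕ P) ⊕ Q) = min(1, 0.851 + 0.858) = min(1, 1.709) = 1.000
¬(R ⊕ (¬(R ⊕ P) ⊕ Q)) = 1 − 1.000 = 0.000
¬¬(R ⊕ (¬(R ⊕ P) ⊕ Q)) = 1 − 0.000 = 1.000
¬¬¬(R ⊕ (¬(R ⊕ P) ⊕ Q)) = 1 − 1.000 = 0.000
¬P = 1 − 0.601 = 0.399
Q ∧ ¬P = min(0.858, 0.399) = 0.399
¬¬¬(R ⊕ (¬(R ⊕ P) ⊕ Q)) ∧ (Q ∧ ¬P) = min(0.000, 0.399) = 0.000
(¬¬¬(R ⊕ (¬(R ⊕ P) ⊕ Q)) ∧ (Q ∧ ¬P)) ⊕ P = min(1, 0.000 + 0.601) = min(1, 0.601) = 0.601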